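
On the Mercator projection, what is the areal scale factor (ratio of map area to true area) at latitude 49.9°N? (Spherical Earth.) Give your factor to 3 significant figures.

Mercator is conformal, so the point scale is isotropic: h = k = sec φ = 1/cos φ.
Areal scale = k² = sec²φ = 1/cos²(49.9°) = 1/0.6441² = 2.410.

2.41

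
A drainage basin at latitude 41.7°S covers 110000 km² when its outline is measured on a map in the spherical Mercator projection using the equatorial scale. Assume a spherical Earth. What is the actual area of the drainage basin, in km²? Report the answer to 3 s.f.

For Mercator, h = k = sec φ (a conformal cylindrical projection has a single point scale, 1/cos φ).
Areal scale = k² = sec²φ = 1/cos²(41.7°) = 1/0.7466² = 1.794.
True area = apparent / (areal scale) = 110000 / 1.794 ≈ 61300 km².

61300 km²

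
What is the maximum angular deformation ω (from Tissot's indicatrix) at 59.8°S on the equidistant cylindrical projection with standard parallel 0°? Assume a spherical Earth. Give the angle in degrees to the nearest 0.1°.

In the plate carrée (x = Rλ, y = Rφ), meridians are true-scale (h = 1) and parallels are stretched by k = sec φ.
At 59.8°: h = 1.000, k = 1.988; principal scales a = 1.988, b = 1.000.
sin(ω/2) = (a − b)/(a + b) = 0.9880/2.988 = 0.3307, so ω = 2 arcsin(0.3307) ≈ 38.6°.

38.6°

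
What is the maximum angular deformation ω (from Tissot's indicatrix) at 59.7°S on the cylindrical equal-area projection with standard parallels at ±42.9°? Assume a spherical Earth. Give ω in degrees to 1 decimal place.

Cylindrical equal-area (φ₀ = 42.9°): h = cos φ / cos 42.9° along meridians, k = cos 42.9° / cos φ along parallels; h·k = 1.
At 59.7°: h = 0.6887, k = 1.452; principal scales a = 1.452, b = 0.6887.
sin(ω/2) = (a − b)/(a + b) = 0.7632/2.141 = 0.3565, so ω = 2 arcsin(0.3565) ≈ 41.8°.

41.8°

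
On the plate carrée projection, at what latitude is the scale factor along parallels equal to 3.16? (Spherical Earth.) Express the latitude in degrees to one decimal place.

Plate carrée: h = 1, k = sec φ along parallels.
sec φ = 3.16  ⇒  cos φ = 0.3165  ⇒  φ ≈ 71.6°.

71.6°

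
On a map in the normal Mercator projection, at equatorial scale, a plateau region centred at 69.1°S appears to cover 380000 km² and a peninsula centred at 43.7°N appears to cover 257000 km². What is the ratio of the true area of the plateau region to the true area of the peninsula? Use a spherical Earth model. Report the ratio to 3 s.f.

On Mercator the areal scale is sec²φ, so true area = apparent × cos²φ.
True area of plateau region: 380000 × cos²(69.1°) = 380000 × 0.1273 = 48360 km².
True area of peninsula: 257000 × cos²(43.7°) = 257000 × 0.5227 = 134300 km².
Ratio = 48360 / 134300 ≈ 0.360.

0.360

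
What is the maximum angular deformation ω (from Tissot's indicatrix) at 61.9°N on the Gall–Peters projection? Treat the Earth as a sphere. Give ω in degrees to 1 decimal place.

45.3°

Gall–Peters is a cylindrical equal-area projection with standard parallels at ±45°. A cylindrical equal-area projection with standard parallel φ₀ has meridian scale h = cos φ / cos φ₀ and parallel scale k = cos φ₀ / cos φ (so areas are preserved, h·k = 1).
At 61.9°: h = 0.6661, k = 1.501; principal scales a = 1.501, b = 0.6661.
sin(ω/2) = (a − b)/(a + b) = 0.8351/2.167 = 0.3853, so ω = 2 arcsin(0.3853) ≈ 45.3°.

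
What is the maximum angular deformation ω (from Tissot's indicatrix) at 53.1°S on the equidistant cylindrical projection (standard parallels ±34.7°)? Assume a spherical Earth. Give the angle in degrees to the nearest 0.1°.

17.9°

The equidistant cylindrical projection with φ₀ = 34.7° has h = 1 (meridians true) and k = cos φ₀ / cos φ along parallels.
At 53.1°: h = 1.000, k = 1.369; principal scales a = 1.369, b = 1.000.
sin(ω/2) = (a − b)/(a + b) = 0.3693/2.369 = 0.1559, so ω = 2 arcsin(0.1559) ≈ 17.9°.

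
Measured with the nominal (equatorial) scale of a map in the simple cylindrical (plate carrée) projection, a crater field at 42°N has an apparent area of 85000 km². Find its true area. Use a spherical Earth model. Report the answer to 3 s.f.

63200 km²

Plate carrée maps x = Rλ, y = Rφ. The meridian scale is h = 1 and the parallel scale is k = 1/cos φ = sec φ.
Areal scale = h·k = 1 × sec φ; at 42°, h = 1.000, k = 1.346, so h·k = 1.346.
True area = apparent / (areal scale) = 85000 / 1.346 ≈ 63200 km².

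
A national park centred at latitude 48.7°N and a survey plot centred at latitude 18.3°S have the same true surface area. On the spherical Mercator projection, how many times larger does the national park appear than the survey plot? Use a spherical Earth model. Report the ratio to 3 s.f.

2.07

Mercator is conformal with k = sec φ, so areal scale = k² = sec²φ.
At 48.7°: sec²(48.7°) = 1/0.6600² = 2.296.
At 18.3°: sec²(18.3°) = 1/0.9494² = 1.109.
Ratio = 2.296/1.109 = cos²(18.3°)/cos²(48.7°) ≈ 2.07.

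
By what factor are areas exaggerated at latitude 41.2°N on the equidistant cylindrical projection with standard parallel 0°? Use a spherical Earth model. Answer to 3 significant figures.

Plate carrée maps x = Rλ, y = Rφ. The meridian scale is h = 1 and the parallel scale is k = 1/cos φ = sec φ.
Areal scale = h·k = 1 × sec φ; at 41.2°, h = 1.000, k = 1.329, so h·k = 1.329.

1.33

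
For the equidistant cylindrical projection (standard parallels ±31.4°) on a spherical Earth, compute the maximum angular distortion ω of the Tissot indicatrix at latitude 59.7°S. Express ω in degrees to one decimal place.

29.8°

In the equirectangular projection with standard parallel φ₀ = 31.4° (x = Rλ cos φ₀, y = Rφ), meridians are true-scale (h = 1) and the parallel scale is k = cos φ₀ / cos φ.
At 59.7°: h = 1.000, k = 1.692; principal scales a = 1.692, b = 1.000.
sin(ω/2) = (a − b)/(a + b) = 0.6918/2.692 = 0.2570, so ω = 2 arcsin(0.2570) ≈ 29.8°.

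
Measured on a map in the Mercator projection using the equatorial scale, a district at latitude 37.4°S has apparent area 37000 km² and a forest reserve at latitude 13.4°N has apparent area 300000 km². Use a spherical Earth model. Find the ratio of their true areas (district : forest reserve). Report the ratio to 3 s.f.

Since Mercator area scale is 1/cos²φ, the true area equals the apparent area multiplied by cos²φ.
True area of district: 37000 × cos²(37.4°) = 37000 × 0.6311 = 23350 km².
True area of forest reserve: 300000 × cos²(13.4°) = 300000 × 0.9463 = 283900 km².
Ratio = 23350 / 283900 ≈ 0.0823.

0.0823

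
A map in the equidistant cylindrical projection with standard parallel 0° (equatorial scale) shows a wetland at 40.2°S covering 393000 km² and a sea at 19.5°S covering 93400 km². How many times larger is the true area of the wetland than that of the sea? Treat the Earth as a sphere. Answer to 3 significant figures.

On the plate carrée, areal scale = h·k = 1 × sec φ, so true area = apparent × cos φ.
True area of wetland: 393000 × cos(40.2°) = 393000 × 0.7638 = 300200 km².
True area of sea: 93400 × cos(19.5°) = 93400 × 0.9426 = 88040 km².
Ratio = 300200 / 88040 ≈ 3.41.

3.41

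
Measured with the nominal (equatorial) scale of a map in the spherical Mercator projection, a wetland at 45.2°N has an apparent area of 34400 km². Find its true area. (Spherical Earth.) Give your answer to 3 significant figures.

17100 km²

Mercator is conformal, so the point scale is isotropic: h = k = sec φ = 1/cos φ.
Areal scale = k² = sec²φ = 1/cos²(45.2°) = 1/0.7046² = 2.014.
True area = apparent / (areal scale) = 34400 / 2.014 ≈ 17100 km².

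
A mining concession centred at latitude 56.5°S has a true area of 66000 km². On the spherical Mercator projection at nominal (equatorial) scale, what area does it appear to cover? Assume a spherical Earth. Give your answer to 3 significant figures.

217000 km²

For Mercator, h = k = sec φ (a conformal cylindrical projection has a single point scale, 1/cos φ).
Areal scale = k² = sec²φ = 1/cos²(56.5°) = 1/0.5519² = 3.283.
Apparent area = 66000 × 3.283 ≈ 217000 km².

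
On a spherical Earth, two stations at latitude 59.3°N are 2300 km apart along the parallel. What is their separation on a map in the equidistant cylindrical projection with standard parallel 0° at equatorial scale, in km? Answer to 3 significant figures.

In the plate carrée (x = Rλ, y = Rφ), meridians are true-scale (h = 1) and parallels are stretched by k = sec φ.
Along the parallel, k = sec 59.3° = 1/0.5105 = 1.959.
Map distance = 2300 × 1.959 ≈ 4510 km.

4510 km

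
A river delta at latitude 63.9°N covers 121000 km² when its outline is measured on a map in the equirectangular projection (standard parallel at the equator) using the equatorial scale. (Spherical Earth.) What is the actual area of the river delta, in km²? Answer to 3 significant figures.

For the equirectangular projection with φ₀ = 0 (plate carrée), h = 1 along meridians and k = sec φ along parallels.
Areal scale = h·k = 1 × sec φ; at 63.9°, h = 1.000, k = 2.273, so h·k = 2.273.
True area = apparent / (areal scale) = 121000 / 2.273 ≈ 53200 km².

53200 km²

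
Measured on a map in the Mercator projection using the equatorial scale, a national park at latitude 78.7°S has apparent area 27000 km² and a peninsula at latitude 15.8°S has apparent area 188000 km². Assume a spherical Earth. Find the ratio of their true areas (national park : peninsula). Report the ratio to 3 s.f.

Mercator's areal exaggeration is sec²φ; hence true area = (apparent area) · cos²φ.
True area of national park: 27000 × cos²(78.7°) = 27000 × 0.03839 = 1037 km².
True area of peninsula: 188000 × cos²(15.8°) = 188000 × 0.9259 = 174100 km².
Ratio = 1037 / 174100 ≈ 0.00596.

0.00596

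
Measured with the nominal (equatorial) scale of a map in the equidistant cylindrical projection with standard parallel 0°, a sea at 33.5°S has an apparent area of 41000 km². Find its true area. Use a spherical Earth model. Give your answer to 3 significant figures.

Plate carrée maps x = Rλ, y = Rφ. The meridian scale is h = 1 and the parallel scale is k = 1/cos φ = sec φ.
Areal scale = h·k = 1 × sec φ; at 33.5°, h = 1.000, k = 1.199, so h·k = 1.199.
True area = apparent / (areal scale) = 41000 / 1.199 ≈ 34200 km².

34200 km²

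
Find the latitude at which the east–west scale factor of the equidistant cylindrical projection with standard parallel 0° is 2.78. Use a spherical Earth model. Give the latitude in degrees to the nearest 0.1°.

Plate carrée: h = 1, k = sec φ along parallels.
sec φ = 2.78  ⇒  cos φ = 0.3597  ⇒  φ ≈ 68.9°.

68.9°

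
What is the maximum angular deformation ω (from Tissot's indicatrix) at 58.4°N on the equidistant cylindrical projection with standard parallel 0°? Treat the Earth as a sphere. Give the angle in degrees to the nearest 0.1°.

Plate carrée maps x = Rλ, y = Rφ. The meridian scale is h = 1 and the parallel scale is k = 1/cos φ = sec φ.
At 58.4°: h = 1.000, k = 1.908; principal scales a = 1.908, b = 1.000.
sin(ω/2) = (a − b)/(a + b) = 0.9084/2.908 = 0.3123, so ω = 2 arcsin(0.3123) ≈ 36.4°.

36.4°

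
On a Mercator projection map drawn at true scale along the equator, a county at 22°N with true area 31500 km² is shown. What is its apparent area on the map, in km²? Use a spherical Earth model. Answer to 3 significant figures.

Mercator is conformal, so the point scale is isotropic: h = k = sec φ = 1/cos φ.
Areal scale = k² = sec²φ = 1/cos²(22°) = 1/0.9272² = 1.163.
Apparent area = 31500 × 1.163 ≈ 36600 km².

36600 km²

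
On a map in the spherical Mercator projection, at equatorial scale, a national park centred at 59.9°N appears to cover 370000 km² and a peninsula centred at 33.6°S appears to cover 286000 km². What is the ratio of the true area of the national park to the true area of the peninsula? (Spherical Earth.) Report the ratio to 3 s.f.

Mercator's areal exaggeration is sec²φ; hence true area = (apparent area) · cos²φ.
True area of national park: 370000 × cos²(59.9°) = 370000 × 0.2515 = 93060 km².
True area of peninsula: 286000 × cos²(33.6°) = 286000 × 0.6938 = 198400 km².
Ratio = 93060 / 198400 ≈ 0.469.

0.469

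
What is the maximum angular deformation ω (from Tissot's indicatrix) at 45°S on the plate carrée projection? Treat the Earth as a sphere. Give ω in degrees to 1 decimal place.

19.8°

Plate carrée maps x = Rλ, y = Rφ. The meridian scale is h = 1 and the parallel scale is k = 1/cos φ = sec φ.
At 45°: h = 1.000, k = 1.414; principal scales a = 1.414, b = 1.000.
sin(ω/2) = (a − b)/(a + b) = 0.4142/2.414 = 0.1716, so ω = 2 arcsin(0.1716) ≈ 19.8°.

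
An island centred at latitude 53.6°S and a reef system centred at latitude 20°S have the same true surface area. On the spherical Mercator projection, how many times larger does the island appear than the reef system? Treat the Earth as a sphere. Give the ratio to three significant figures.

2.51

On Mercator, area is exaggerated by sec²φ = 1/cos²φ.
At 53.6°: sec²(53.6°) = 1/0.5934² = 2.840.
At 20°: sec²(20°) = 1/0.9397² = 1.132.
Ratio = 2.840/1.132 = cos²(20°)/cos²(53.6°) ≈ 2.51.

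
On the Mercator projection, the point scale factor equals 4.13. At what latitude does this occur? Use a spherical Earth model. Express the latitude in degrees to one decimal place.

76.0°

Mercator scale is k = sec φ = 1/cos φ.
1/cos φ = 4.13  ⇒  cos φ = 0.2421  ⇒  φ = arccos(0.2421) ≈ 76.0°.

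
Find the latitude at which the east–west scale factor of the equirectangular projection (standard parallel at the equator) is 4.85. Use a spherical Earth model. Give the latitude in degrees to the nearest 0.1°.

Plate carrée: h = 1, k = sec φ along parallels.
sec φ = 4.85  ⇒  cos φ = 0.2062  ⇒  φ ≈ 78.1°.

78.1°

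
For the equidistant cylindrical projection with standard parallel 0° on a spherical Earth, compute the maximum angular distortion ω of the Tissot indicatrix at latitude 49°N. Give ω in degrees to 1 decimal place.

24.0°

In the plate carrée (x = Rλ, y = Rφ), meridians are true-scale (h = 1) and parallels are stretched by k = sec φ.
At 49°: h = 1.000, k = 1.524; principal scales a = 1.524, b = 1.000.
sin(ω/2) = (a − b)/(a + b) = 0.5243/2.524 = 0.2077, so ω = 2 arcsin(0.2077) ≈ 24.0°.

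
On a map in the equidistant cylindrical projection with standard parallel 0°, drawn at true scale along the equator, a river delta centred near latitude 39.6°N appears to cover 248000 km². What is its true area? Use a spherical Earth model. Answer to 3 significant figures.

Plate carrée maps x = Rλ, y = Rφ. The meridian scale is h = 1 and the parallel scale is k = 1/cos φ = sec φ.
Areal scale = h·k = 1 × sec φ; at 39.6°, h = 1.000, k = 1.298, so h·k = 1.298.
True area = apparent / (areal scale) = 248000 / 1.298 ≈ 191000 km².

191000 km²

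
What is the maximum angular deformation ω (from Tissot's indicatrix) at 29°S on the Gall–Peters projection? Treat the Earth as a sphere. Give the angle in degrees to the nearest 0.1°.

24.2°

Gall–Peters is a cylindrical equal-area projection with standard parallels at ±45°. A cylindrical equal-area projection with standard parallel φ₀ has meridian scale h = cos φ / cos φ₀ and parallel scale k = cos φ₀ / cos φ (so areas are preserved, h·k = 1).
At 29°: h = 1.237, k = 0.8085; principal scales a = 1.237, b = 0.8085.
sin(ω/2) = (a − b)/(a + b) = 0.4284/2.045 = 0.2095, so ω = 2 arcsin(0.2095) ≈ 24.2°.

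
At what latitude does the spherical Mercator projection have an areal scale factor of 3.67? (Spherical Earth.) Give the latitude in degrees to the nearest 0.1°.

58.5°

Mercator areal scale is sec²φ.
sec²φ = 3.67  ⇒  cos²φ = 0.2725  ⇒  cos φ = 0.5220.
φ = arccos(0.5220) ≈ 58.5°.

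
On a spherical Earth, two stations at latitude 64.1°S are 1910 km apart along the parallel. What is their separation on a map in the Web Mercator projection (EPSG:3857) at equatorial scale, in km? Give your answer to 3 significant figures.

4370 km

The Mercator projection is conformal; its linear scale factor is the same in every direction and equals sec φ = 1/cos φ.
Along the parallel, k = sec 64.1° = 1/0.4368 = 2.289.
Map distance = 1910 × 2.289 ≈ 4370 km.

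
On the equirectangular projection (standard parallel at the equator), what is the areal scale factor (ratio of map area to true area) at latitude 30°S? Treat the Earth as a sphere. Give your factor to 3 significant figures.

For the equirectangular projection with φ₀ = 0 (plate carrée), h = 1 along meridians and k = sec φ along parallels.
Areal scale = h·k = 1 × sec φ; at 30°, h = 1.000, k = 1.155, so h·k = 1.155.

1.15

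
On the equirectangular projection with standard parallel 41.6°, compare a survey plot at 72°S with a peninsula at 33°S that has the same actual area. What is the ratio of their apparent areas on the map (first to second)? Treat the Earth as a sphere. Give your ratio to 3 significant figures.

2.71

With standard parallel φ₀ = 41.6°, the equirectangular projection gives x = Rλ cos φ₀, y = Rφ, so h = 1 and k = cos 41.6° / cos φ.
Areal scale at 72°: h·k = 1.000 × 2.420 = 2.420.
Areal scale at 33°: h·k = 1.000 × 0.8916 = 0.8916.
Ratio = 2.420/0.8916 ≈ 2.71.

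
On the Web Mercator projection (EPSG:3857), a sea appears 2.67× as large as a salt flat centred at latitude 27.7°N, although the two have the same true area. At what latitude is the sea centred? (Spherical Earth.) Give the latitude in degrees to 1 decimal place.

57.2°

For equal true areas on Mercator, apparent areas scale as sec²φ, so the ratio is cos²φ₂ / cos²φ₁.
cos²φ₂ / cos²φ₁ = 2.67  ⇒  cos φ₁ = cos 27.7° / √2.67 = 0.8854/1.634 = 0.5419.
φ₁ = arccos(0.5419) ≈ 57.2°.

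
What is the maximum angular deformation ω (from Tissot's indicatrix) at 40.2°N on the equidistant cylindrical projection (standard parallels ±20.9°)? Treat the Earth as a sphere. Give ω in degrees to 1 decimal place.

With standard parallel φ₀ = 20.9°, the equirectangular projection gives x = Rλ cos φ₀, y = Rφ, so h = 1 and k = cos 20.9° / cos φ.
At 40.2°: h = 1.000, k = 1.223; principal scales a = 1.223, b = 1.000.
sin(ω/2) = (a − b)/(a + b) = 0.2231/2.223 = 0.1004, so ω = 2 arcsin(0.1004) ≈ 11.5°.

11.5°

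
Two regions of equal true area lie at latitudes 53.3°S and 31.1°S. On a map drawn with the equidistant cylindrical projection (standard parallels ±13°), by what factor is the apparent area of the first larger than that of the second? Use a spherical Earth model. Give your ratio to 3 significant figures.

With standard parallel φ₀ = 13°, the equirectangular projection gives x = Rλ cos φ₀, y = Rφ, so h = 1 and k = cos 13° / cos φ.
Areal scale at 53.3°: h·k = 1.000 × 1.630 = 1.630.
Areal scale at 31.1°: h·k = 1.000 × 1.138 = 1.138.
Ratio = 1.630/1.138 ≈ 1.43.

1.43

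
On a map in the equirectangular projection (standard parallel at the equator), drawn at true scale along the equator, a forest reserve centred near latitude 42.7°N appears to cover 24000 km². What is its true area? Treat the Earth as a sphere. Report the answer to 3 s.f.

17600 km²

In the plate carrée (x = Rλ, y = Rφ), meridians are true-scale (h = 1) and parallels are stretched by k = sec φ.
Areal scale = h·k = 1 × sec φ; at 42.7°, h = 1.000, k = 1.361, so h·k = 1.361.
True area = apparent / (areal scale) = 24000 / 1.361 ≈ 17600 km².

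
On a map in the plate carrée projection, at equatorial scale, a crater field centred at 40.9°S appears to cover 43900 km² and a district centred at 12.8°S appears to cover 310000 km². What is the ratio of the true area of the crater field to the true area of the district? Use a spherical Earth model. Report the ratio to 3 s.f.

Plate carrée has h = 1 and k = sec φ, giving areal scale sec φ; true area = (apparent area) · cos φ.
True area of crater field: 43900 × cos(40.9°) = 43900 × 0.7559 = 33180 km².
True area of district: 310000 × cos(12.8°) = 310000 × 0.9751 = 302300 km².
Ratio = 33180 / 302300 ≈ 0.110.

0.110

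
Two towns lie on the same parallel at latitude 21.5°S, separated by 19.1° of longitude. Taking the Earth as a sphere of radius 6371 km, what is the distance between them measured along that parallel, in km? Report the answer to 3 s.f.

1980 km

Arc length along a parallel = R cos φ · Δλ (with Δλ in radians).
= 6371 × cos 21.5° × (19.1° × π/180) = 6371 × 0.9304 × 0.3334 ≈ 1980 km.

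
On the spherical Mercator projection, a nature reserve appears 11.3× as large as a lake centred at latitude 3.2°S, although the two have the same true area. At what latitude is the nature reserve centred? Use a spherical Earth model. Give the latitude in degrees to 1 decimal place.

72.7°

For equal true areas on Mercator, apparent areas scale as sec²φ, so the ratio is cos²φ₂ / cos²φ₁.
cos²φ₂ / cos²φ₁ = 11.3  ⇒  cos φ₁ = cos 3.2° / √11.3 = 0.9984/3.362 = 0.2970.
φ₁ = arccos(0.2970) ≈ 72.7°.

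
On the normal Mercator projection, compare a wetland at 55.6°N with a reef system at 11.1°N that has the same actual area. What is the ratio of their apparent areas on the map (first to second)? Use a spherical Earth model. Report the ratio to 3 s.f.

3.02

Mercator areal scale is sec²φ.
At 55.6°: sec²(55.6°) = 1/0.5650² = 3.133.
At 11.1°: sec²(11.1°) = 1/0.9813² = 1.038.
Ratio = 3.133/1.038 = cos²(11.1°)/cos²(55.6°) ≈ 3.02.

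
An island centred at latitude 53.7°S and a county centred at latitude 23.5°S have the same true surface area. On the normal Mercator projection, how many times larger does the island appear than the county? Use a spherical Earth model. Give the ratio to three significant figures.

2.40

On Mercator, area is exaggerated by sec²φ = 1/cos²φ.
At 53.7°: sec²(53.7°) = 1/0.5920² = 2.853.
At 23.5°: sec²(23.5°) = 1/0.9171² = 1.189.
Ratio = 2.853/1.189 = cos²(23.5°)/cos²(53.7°) ≈ 2.40.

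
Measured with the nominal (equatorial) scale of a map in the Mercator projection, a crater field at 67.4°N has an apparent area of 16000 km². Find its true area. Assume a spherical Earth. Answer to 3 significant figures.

2360 km²

Mercator is conformal, so the point scale is isotropic: h = k = sec φ = 1/cos φ.
Areal scale = k² = sec²φ = 1/cos²(67.4°) = 1/0.3843² = 6.771.
True area = apparent / (areal scale) = 16000 / 6.771 ≈ 2360 km².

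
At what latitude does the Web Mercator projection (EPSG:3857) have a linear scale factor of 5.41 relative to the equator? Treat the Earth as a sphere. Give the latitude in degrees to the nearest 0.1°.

79.3°

Mercator scale is k = sec φ = 1/cos φ.
1/cos φ = 5.41  ⇒  cos φ = 0.1848  ⇒  φ = arccos(0.1848) ≈ 79.3°.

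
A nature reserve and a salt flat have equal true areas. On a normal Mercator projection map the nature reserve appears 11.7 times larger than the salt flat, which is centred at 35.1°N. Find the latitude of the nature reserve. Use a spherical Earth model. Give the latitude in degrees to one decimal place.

76.2°

Mercator areal scale is sec²φ, so apparent-area ratio = sec²φ₁ / sec²φ₂ = cos²φ₂ / cos²φ₁.
cos²φ₂ / cos²φ₁ = 11.7  ⇒  cos φ₁ = cos 35.1° / √11.7 = 0.8181/3.421 = 0.2392.
φ₁ = arccos(0.2392) ≈ 76.2°.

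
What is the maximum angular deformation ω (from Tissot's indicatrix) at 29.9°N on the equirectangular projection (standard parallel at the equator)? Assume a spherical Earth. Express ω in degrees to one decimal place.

For the equirectangular projection with φ₀ = 0 (plate carrée), h = 1 along meridians and k = sec φ along parallels.
At 29.9°: h = 1.000, k = 1.154; principal scales a = 1.154, b = 1.000.
sin(ω/2) = (a − b)/(a + b) = 0.1535/2.154 = 0.07130, so ω = 2 arcsin(0.07130) ≈ 8.2°.

8.2°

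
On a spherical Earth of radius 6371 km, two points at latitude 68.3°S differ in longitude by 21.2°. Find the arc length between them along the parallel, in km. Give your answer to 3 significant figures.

Arc length along a parallel = R cos φ · Δλ (with Δλ in radians).
= 6371 × cos 68.3° × (21.2° × π/180) = 6371 × 0.3697 × 0.3700 ≈ 872 km.

872 km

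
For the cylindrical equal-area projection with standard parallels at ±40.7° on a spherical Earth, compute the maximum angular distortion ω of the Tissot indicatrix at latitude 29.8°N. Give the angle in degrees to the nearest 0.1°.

A cylindrical equal-area projection with standard parallel φ₀ has meridian scale h = cos φ / cos φ₀ and parallel scale k = cos φ₀ / cos φ (so areas are preserved, h·k = 1).
At 29.8°: h = 1.145, k = 0.8737; principal scales a = 1.145, b = 0.8737.
sin(ω/2) = (a − b)/(a + b) = 0.2709/2.018 = 0.1342, so ω = 2 arcsin(0.1342) ≈ 15.4°.

15.4°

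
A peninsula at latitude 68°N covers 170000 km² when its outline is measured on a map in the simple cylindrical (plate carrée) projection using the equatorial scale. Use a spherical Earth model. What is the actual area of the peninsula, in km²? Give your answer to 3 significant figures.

In the plate carrée (x = Rλ, y = Rφ), meridians are true-scale (h = 1) and parallels are stretched by k = sec φ.
Areal scale = h·k = 1 × sec φ; at 68°, h = 1.000, k = 2.669, so h·k = 2.669.
True area = apparent / (areal scale) = 170000 / 2.669 ≈ 63700 km².

63700 km²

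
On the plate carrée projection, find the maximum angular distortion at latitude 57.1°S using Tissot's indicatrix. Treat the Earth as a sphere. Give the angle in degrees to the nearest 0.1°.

Plate carrée maps x = Rλ, y = Rφ. The meridian scale is h = 1 and the parallel scale is k = 1/cos φ = sec φ.
At 57.1°: h = 1.000, k = 1.841; principal scales a = 1.841, b = 1.000.
sin(ω/2) = (a − b)/(a + b) = 0.8410/2.841 = 0.2960, so ω = 2 arcsin(0.2960) ≈ 34.4°.

34.4°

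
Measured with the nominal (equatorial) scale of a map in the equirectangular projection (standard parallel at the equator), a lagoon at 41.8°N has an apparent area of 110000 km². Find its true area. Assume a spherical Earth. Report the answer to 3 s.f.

82000 km²

For the equirectangular projection with φ₀ = 0 (plate carrée), h = 1 along meridians and k = sec φ along parallels.
Areal scale = h·k = 1 × sec φ; at 41.8°, h = 1.000, k = 1.341, so h·k = 1.341.
True area = apparent / (areal scale) = 110000 / 1.341 ≈ 82000 km².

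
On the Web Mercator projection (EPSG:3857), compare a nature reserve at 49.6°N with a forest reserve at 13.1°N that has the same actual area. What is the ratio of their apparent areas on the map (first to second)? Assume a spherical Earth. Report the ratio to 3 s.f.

Mercator is conformal with k = sec φ, so areal scale = k² = sec²φ.
At 49.6°: sec²(49.6°) = 1/0.6481² = 2.381.
At 13.1°: sec²(13.1°) = 1/0.9740² = 1.054.
Ratio = 2.381/1.054 = cos²(13.1°)/cos²(49.6°) ≈ 2.26.

2.26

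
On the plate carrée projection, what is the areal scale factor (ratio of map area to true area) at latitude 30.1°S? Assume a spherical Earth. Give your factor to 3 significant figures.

For the equirectangular projection with φ₀ = 0 (plate carrée), h = 1 along meridians and k = sec φ along parallels.
Areal scale = h·k = 1 × sec φ; at 30.1°, h = 1.000, k = 1.156, so h·k = 1.156.

1.16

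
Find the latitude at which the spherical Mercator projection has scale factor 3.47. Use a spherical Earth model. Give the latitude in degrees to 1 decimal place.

Mercator scale is k = sec φ = 1/cos φ.
1/cos φ = 3.47  ⇒  cos φ = 0.2882  ⇒  φ = arccos(0.2882) ≈ 73.3°.

73.3°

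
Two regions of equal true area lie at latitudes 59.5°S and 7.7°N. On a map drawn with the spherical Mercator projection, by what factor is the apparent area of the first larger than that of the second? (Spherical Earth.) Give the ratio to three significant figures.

On Mercator, area is exaggerated by sec²φ = 1/cos²φ.
At 59.5°: sec²(59.5°) = 1/0.5075² = 3.882.
At 7.7°: sec²(7.7°) = 1/0.9910² = 1.018.
Ratio = 3.882/1.018 = cos²(7.7°)/cos²(59.5°) ≈ 3.81.

3.81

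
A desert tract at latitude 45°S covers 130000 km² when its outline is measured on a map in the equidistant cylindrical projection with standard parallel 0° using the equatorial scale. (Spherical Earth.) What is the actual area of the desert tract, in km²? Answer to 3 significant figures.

Plate carrée maps x = Rλ, y = Rφ. The meridian scale is h = 1 and the parallel scale is k = 1/cos φ = sec φ.
Areal scale = h·k = 1 × sec φ; at 45°, h = 1.000, k = 1.414, so h·k = 1.414.
True area = apparent / (areal scale) = 130000 / 1.414 ≈ 91900 km².

91900 km²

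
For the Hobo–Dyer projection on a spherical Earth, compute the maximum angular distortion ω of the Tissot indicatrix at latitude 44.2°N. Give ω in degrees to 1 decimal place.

Hobo–Dyer is a cylindrical equal-area projection with standard parallels at ±37.5°. For cylindrical equal-area with standard parallel φ₀, h = cos φ / cos φ₀ and k = cos φ₀ / cos φ, so h·k = 1.
At 44.2°: h = 0.9036, k = 1.107; principal scales a = 1.107, b = 0.9036.
sin(ω/2) = (a − b)/(a + b) = 0.2030/2.010 = 0.1010, so ω = 2 arcsin(0.1010) ≈ 11.6°.

11.6°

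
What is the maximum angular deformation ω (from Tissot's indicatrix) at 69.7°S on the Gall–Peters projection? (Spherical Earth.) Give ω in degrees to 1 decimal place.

75.5°

Gall–Peters is a cylindrical equal-area projection with standard parallels at ±45°. Cylindrical equal-area (φ₀ = 45°): h = cos φ / cos 45° along meridians, k = cos 45° / cos φ along parallels; h·k = 1.
At 69.7°: h = 0.4906, k = 2.038; principal scales a = 2.038, b = 0.4906.
sin(ω/2) = (a − b)/(a + b) = 1.548/2.529 = 0.6120, so ω = 2 arcsin(0.6120) ≈ 75.5°.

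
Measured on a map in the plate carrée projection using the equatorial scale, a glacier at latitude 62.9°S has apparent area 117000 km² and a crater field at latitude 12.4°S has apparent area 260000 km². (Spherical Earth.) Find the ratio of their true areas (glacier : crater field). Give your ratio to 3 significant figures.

On the plate carrée, areal scale = h·k = 1 × sec φ, so true area = apparent × cos φ.
True area of glacier: 117000 × cos(62.9°) = 117000 × 0.4555 = 53300 km².
True area of crater field: 260000 × cos(12.4°) = 260000 × 0.9767 = 253900 km².
Ratio = 53300 / 253900 ≈ 0.210.

0.210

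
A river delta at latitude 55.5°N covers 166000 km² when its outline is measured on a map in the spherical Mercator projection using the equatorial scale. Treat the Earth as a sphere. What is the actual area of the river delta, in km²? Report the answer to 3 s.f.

The Mercator projection is conformal; its linear scale factor is the same in every direction and equals sec φ = 1/cos φ.
Areal scale = k² = sec²φ = 1/cos²(55.5°) = 1/0.5664² = 3.117.
True area = apparent / (areal scale) = 166000 / 3.117 ≈ 53300 km².

53300 km²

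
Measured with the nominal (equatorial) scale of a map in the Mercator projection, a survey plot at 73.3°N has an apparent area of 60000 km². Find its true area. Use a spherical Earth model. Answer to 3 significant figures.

The Mercator projection is conformal; its linear scale factor is the same in every direction and equals sec φ = 1/cos φ.
Areal scale = k² = sec²φ = 1/cos²(73.3°) = 1/0.2874² = 12.11.
True area = apparent / (areal scale) = 60000 / 12.11 ≈ 4950 km².

4950 km²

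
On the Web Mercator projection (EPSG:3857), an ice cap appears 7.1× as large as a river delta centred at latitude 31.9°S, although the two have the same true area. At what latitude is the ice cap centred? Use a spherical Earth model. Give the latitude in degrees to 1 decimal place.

71.4°

Mercator areal scale is sec²φ, so apparent-area ratio = sec²φ₁ / sec²φ₂ = cos²φ₂ / cos²φ₁.
cos²φ₂ / cos²φ₁ = 7.1  ⇒  cos φ₁ = cos 31.9° / √7.1 = 0.8490/2.665 = 0.3186.
φ₁ = arccos(0.3186) ≈ 71.4°.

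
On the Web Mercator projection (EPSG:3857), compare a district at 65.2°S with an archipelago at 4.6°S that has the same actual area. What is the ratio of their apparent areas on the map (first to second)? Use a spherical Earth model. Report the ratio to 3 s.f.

5.65

On Mercator, area is exaggerated by sec²φ = 1/cos²φ.
At 65.2°: sec²(65.2°) = 1/0.4195² = 5.684.
At 4.6°: sec²(4.6°) = 1/0.9968² = 1.006.
Ratio = 5.684/1.006 = cos²(4.6°)/cos²(65.2°) ≈ 5.65.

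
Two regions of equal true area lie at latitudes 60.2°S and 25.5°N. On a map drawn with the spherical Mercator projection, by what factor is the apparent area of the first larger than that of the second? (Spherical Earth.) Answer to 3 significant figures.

On Mercator, area is exaggerated by sec²φ = 1/cos²φ.
At 60.2°: sec²(60.2°) = 1/0.4970² = 4.049.
At 25.5°: sec²(25.5°) = 1/0.9026² = 1.228.
Ratio = 4.049/1.228 = cos²(25.5°)/cos²(60.2°) ≈ 3.30.

3.30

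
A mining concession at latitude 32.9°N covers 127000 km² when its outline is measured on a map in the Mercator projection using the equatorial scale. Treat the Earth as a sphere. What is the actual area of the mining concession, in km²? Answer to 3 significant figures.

Mercator is conformal, so the point scale is isotropic: h = k = sec φ = 1/cos φ.
Areal scale = k² = sec²φ = 1/cos²(32.9°) = 1/0.8396² = 1.419.
True area = apparent / (areal scale) = 127000 / 1.419 ≈ 89500 km².

89500 km²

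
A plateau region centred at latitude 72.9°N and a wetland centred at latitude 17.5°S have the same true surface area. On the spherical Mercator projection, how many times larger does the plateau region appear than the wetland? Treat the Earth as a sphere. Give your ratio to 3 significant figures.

On Mercator, area is exaggerated by sec²φ = 1/cos²φ.
At 72.9°: sec²(72.9°) = 1/0.2940² = 11.57.
At 17.5°: sec²(17.5°) = 1/0.9537² = 1.099.
Ratio = 11.57/1.099 = cos²(17.5°)/cos²(72.9°) ≈ 10.5.

10.5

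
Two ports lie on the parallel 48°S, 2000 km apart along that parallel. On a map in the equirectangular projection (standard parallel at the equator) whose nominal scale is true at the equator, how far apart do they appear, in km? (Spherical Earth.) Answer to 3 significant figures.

2990 km

Plate carrée maps x = Rλ, y = Rφ. The meridian scale is h = 1 and the parallel scale is k = 1/cos φ = sec φ.
Along the parallel, k = sec 48° = 1/0.6691 = 1.494.
Map distance = 2000 × 1.494 ≈ 2990 km.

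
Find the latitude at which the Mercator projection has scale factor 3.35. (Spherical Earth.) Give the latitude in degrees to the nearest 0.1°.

Mercator scale is k = sec φ = 1/cos φ.
1/cos φ = 3.35  ⇒  cos φ = 0.2985  ⇒  φ = arccos(0.2985) ≈ 72.6°.

72.6°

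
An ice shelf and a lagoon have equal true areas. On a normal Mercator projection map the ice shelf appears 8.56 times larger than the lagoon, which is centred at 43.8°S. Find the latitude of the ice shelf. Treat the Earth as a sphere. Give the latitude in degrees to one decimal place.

On Mercator, (apparent₁)/(apparent₂) = sec²φ₁ / sec²φ₂ when true areas are equal.
cos²φ₂ / cos²φ₁ = 8.56  ⇒  cos φ₁ = cos 43.8° / √8.56 = 0.7218/2.926 = 0.2467.
φ₁ = arccos(0.2467) ≈ 75.7°.

75.7°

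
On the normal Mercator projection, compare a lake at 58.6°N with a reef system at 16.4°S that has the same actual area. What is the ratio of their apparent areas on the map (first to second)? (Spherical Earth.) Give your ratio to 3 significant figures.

3.39

Mercator is conformal with k = sec φ, so areal scale = k² = sec²φ.
At 58.6°: sec²(58.6°) = 1/0.5210² = 3.684.
At 16.4°: sec²(16.4°) = 1/0.9593² = 1.087.
Ratio = 3.684/1.087 = cos²(16.4°)/cos²(58.6°) ≈ 3.39.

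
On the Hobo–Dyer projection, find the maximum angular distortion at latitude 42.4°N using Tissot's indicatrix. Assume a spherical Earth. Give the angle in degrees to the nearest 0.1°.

8.2°

The Hobo–Dyer projection is cylindrical equal-area with φ₀ = 37.5°. A cylindrical equal-area projection with standard parallel φ₀ has meridian scale h = cos φ / cos φ₀ and parallel scale k = cos φ₀ / cos φ (so areas are preserved, h·k = 1).
At 42.4°: h = 0.9308, k = 1.074; principal scales a = 1.074, b = 0.9308.
sin(ω/2) = (a − b)/(a + b) = 0.1435/2.005 = 0.07159, so ω = 2 arcsin(0.07159) ≈ 8.2°.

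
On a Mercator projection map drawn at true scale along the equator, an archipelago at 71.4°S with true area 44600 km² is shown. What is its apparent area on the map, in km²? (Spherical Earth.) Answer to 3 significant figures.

438000 km²

For Mercator, h = k = sec φ (a conformal cylindrical projection has a single point scale, 1/cos φ).
Areal scale = k² = sec²φ = 1/cos²(71.4°) = 1/0.3190² = 9.829.
Apparent area = 44600 × 9.829 ≈ 438000 km².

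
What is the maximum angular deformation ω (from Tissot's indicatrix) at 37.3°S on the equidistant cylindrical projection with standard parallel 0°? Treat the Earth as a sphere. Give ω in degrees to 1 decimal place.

13.1°

In the plate carrée (x = Rλ, y = Rφ), meridians are true-scale (h = 1) and parallels are stretched by k = sec φ.
At 37.3°: h = 1.000, k = 1.257; principal scales a = 1.257, b = 1.000.
sin(ω/2) = (a − b)/(a + b) = 0.2571/2.257 = 0.1139, so ω = 2 arcsin(0.1139) ≈ 13.1°.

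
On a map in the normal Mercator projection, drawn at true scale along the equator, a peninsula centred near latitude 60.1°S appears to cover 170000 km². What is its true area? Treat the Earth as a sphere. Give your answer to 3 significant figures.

The Mercator projection is conformal; its linear scale factor is the same in every direction and equals sec φ = 1/cos φ.
Areal scale = k² = sec²φ = 1/cos²(60.1°) = 1/0.4985² = 4.024.
True area = apparent / (areal scale) = 170000 / 4.024 ≈ 42200 km².

42200 km²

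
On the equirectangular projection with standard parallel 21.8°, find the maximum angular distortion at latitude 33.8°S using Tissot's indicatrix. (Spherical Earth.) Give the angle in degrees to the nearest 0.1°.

With standard parallel φ₀ = 21.8°, the equirectangular projection gives x = Rλ cos φ₀, y = Rφ, so h = 1 and k = cos 21.8° / cos φ.
At 33.8°: h = 1.000, k = 1.117; principal scales a = 1.117, b = 1.000.
sin(ω/2) = (a − b)/(a + b) = 0.1173/2.117 = 0.05542, so ω = 2 arcsin(0.05542) ≈ 6.4°.

6.4°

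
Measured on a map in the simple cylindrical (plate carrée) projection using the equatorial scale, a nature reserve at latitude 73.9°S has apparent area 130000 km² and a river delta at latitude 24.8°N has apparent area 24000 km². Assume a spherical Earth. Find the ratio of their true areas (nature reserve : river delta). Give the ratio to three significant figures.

On the plate carrée, areal scale = h·k = 1 × sec φ, so true area = apparent × cos φ.
True area of nature reserve: 130000 × cos(73.9°) = 130000 × 0.2773 = 36050 km².
True area of river delta: 24000 × cos(24.8°) = 24000 × 0.9078 = 21790 km².
Ratio = 36050 / 21790 ≈ 1.65.

1.65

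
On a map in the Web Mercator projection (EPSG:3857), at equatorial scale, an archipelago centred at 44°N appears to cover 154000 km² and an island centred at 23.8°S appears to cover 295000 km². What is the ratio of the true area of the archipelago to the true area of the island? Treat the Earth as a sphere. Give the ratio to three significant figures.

0.323

Since Mercator area scale is 1/cos²φ, the true area equals the apparent area multiplied by cos²φ.
True area of archipelago: 154000 × cos²(44°) = 154000 × 0.5174 = 79690 km².
True area of island: 295000 × cos²(23.8°) = 295000 × 0.8372 = 247000 km².
Ratio = 79690 / 247000 ≈ 0.323.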